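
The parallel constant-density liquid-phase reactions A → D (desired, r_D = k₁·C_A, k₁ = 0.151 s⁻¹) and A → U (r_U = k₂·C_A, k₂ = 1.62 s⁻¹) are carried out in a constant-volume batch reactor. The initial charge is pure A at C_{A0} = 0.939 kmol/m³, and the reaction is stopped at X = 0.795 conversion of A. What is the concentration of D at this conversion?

C_A = C_{A0}(1−X) = 0.1925 kmol/m³.
Both paths are first order in A, so the instantaneous fraction to D is constant: dC_D/d(−C_A) = k₁/(k₁+k₂) = 0.08526.
C_D = 0.08526·(C_{A0}−C_A) = 0.08526×0.7465 = 0.0636 kmol/m³.

0.0636 kmol/m³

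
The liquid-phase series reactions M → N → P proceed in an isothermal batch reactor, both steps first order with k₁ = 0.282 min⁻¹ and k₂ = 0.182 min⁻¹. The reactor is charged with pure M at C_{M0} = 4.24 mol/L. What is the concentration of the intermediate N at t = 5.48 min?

1.86 mol/L

Solving the coupled first-order balances gives C_N(t) = [k₁/(k₂−k₁)]·C_{M0}·(e^(−k₁t) − e^(−k₂t)).
e^(−k₁t) = e^(−0.282×5.48) = e^(−1.545) = 0.2132; e^(−k₂t) = e^(−0.9974) = 0.3689.
C_N = 0.282×4.24/(0.182−0.282) × (0.2132−0.3689) = (-11.96)×(-0.1556) = 1.861 mol/L.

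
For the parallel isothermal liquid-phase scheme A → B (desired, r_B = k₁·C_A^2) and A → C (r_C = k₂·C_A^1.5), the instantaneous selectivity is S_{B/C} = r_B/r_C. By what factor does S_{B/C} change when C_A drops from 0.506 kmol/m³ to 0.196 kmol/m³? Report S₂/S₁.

S_{B/C} = (k₁/k₂)·C_A^0.5, so S₂/S₁ = (C_{A,2}/C_{A,1})^0.5.
= (0.196/0.506)^0.5 = (0.3874)^0.5 = 0.622.
Selectivity toward B falls as C_A falls — high-concentration operation is favoured.

0.622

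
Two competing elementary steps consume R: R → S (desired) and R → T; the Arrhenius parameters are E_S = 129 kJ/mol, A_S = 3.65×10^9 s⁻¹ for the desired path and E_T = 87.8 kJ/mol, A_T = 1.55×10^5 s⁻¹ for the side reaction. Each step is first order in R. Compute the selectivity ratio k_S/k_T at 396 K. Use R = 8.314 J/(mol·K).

0.0865

k_S/k_T = (A_S/A_T)·exp[−(E_S−E_T)/(RT)] = (A_S/A_T)·exp[(E_T−E_S)/(RT)].
(E_T−E_S)/(RT) = (87.8−129)×10³/(8.314×396) = -41200/3292 = -12.51.
k_S/k_T = (3.65×10^9/1.55×10^5)·exp(-12.51) = 23548 × 3.675×10^-6 = 0.0865.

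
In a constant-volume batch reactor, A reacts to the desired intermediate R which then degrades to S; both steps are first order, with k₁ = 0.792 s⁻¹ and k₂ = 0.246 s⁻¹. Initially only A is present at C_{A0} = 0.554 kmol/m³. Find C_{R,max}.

Evaluating C_R at t_opt = ln(k₂/k₁)/(k₂−k₁) gives C_{R,max}/C_{A0} = (k₁/k₂)^[k₂/(k₂−k₁)].
= (0.792/0.246)^(0.246/(0.246−0.792)) = (3.220)^(-0.4505) = 0.5905.
C_{R,max} = 0.5905×0.554 = 0.327 kmol/m³.

0.327 kmol/m³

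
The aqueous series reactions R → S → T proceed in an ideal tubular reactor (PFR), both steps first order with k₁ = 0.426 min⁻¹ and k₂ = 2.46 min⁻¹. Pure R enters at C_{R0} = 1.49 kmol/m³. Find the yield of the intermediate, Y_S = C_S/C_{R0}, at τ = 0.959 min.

0.119

Solving the coupled first-order balances gives C_S(τ) = [k₁/(k₂−k₁)]·C_{R0}·(e^(−k₁τ) − e^(−k₂τ)).
e^(−k₁τ) = e^(−0.426×0.959) = e^(−0.4085) = 0.6646; e^(−k₂τ) = e^(−2.359) = 0.09450.
C_S = 0.426×1.49/(2.46−0.426) × (0.6646−0.09450) = 0.3121×0.5701 = 0.1779 kmol/m³.
Y_S = C_S/C_{R0} = 0.1779/1.49 = 0.119.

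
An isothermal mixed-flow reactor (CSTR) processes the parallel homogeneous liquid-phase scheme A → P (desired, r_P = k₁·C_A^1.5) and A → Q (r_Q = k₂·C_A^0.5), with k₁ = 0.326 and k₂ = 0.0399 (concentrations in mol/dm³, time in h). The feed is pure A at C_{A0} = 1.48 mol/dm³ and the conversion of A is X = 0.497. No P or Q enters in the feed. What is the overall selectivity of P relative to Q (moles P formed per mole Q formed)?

6.08

Exit C_A = C_{A0}(1−X) = 1.48×0.503 = 0.7444 mol/dm³.
In a CSTR the entire volume is at exit conditions, so r_P = 0.326×0.7444^1.5 = 0.2094 and r_Q = 0.0399×0.7444^0.5 = 0.03443.
Overall selectivity = C_P/C_Q = r_Pτ/(r_Qτ) = r_P/r_Q = 6.08.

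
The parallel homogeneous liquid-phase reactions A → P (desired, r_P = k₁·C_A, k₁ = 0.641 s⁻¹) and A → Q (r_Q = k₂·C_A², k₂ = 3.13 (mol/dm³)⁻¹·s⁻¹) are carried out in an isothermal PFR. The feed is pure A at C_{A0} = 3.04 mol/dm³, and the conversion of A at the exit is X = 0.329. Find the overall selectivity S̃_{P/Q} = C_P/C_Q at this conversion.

C_A = C_{A0}(1−X) = 2.040 mol/dm³.
Along a PFR/batch, dC_P/dC_A = −r_P/(r_P+r_Q) = −k₁/(k₁+k₂·C_A).
Integrating from C_{A0} to C_A: C_P = (0.641/3.13)·ln[(0.641+3.13·3.04)/(0.641+3.13·2.04)] = 0.2048·ln(10.16/7.026) = 0.07547 mol/dm³.
C_Q = (C_{A0}−C_A)−C_P = 0.9247 mol/dm³; S̃_{P/Q} = 0.07547/0.9247 = 0.0816.

0.0816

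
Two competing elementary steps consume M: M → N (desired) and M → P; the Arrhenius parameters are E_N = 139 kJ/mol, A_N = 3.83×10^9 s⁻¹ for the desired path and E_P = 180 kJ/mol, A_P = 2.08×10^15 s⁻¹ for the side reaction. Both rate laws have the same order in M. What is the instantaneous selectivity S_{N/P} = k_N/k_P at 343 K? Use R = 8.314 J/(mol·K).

3.23

Since both paths have the same order in M, the concentration cancels and S_{N/P} = k_N/k_P = (A_N/A_P)·exp[(E_P−E_N)/(RT)].
(E_P−E_N)/(RT) = (180−139)×10³/(8.314×343) = 41000/2852 = 14.38.
k_N/k_P = (3.83×10^9/2.08×10^15)·exp(14.38) = 1.841×10^-6 × 1.754×10^6 = 3.23.
Since E_N < E_P, lowering the temperature improves selectivity toward N.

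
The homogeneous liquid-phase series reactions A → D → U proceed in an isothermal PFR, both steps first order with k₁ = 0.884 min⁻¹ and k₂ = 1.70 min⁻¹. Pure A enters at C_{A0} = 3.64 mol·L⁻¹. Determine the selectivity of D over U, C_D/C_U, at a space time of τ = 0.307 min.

3.35

The intermediate concentration in a first-order A→B→C sequence is C_D = k₁C_{A0}(e^(−k₁τ) − e^(−k₂τ))/(k₂−k₁).
e^(−k₁τ) = e^(−0.884×0.307) = e^(−0.2714) = 0.7623; e^(−k₂τ) = e^(−0.5219) = 0.5934.
C_D = 0.884×3.64/(1.70−0.884) × (0.7623−0.5934) = 3.943×0.1689 = 0.6661 mol·L⁻¹.
C_A = C_{A0}e^(−k₁τ) = 2.775 mol·L⁻¹, so C_U = C_{A0}−C_A−C_D = 0.1990 mol·L⁻¹; C_D/C_U = 3.35.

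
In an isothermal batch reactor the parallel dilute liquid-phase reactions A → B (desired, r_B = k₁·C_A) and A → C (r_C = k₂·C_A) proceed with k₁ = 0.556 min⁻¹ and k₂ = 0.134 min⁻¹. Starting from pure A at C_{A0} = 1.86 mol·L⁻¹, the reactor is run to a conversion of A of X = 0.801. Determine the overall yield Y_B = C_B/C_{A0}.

0.645

C_A = C_{A0}(1−X) = 0.3701 mol·L⁻¹.
Both paths are first order in A, so the instantaneous fraction to B is constant: dC_B/d(−C_A) = k₁/(k₁+k₂) = 0.8058.
C_B = 0.8058·(C_{A0}−C_A) = 0.8058×1.490 = 1.20 mol·L⁻¹.
Y_B = C_B/C_{A0} = 1.201/1.86 = 0.645.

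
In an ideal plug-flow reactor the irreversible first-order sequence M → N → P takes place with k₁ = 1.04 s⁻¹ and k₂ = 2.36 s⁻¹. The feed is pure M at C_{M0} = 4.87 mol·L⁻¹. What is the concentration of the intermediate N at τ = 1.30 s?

For first-order series with pure M initially, C_N(τ) = k₁C_{M0}/(k₂−k₁)·(e^(−k₁τ) − e^(−k₂τ)).
e^(−k₁τ) = e^(−1.04×1.30) = e^(−1.352) = 0.2587; e^(−k₂τ) = e^(−3.068) = 0.04651.
C_N = 1.04×4.87/(2.36−1.04) × (0.2587−0.04651) = 3.837×0.2122 = 0.8142 mol·L⁻¹.

0.814 mol·L⁻¹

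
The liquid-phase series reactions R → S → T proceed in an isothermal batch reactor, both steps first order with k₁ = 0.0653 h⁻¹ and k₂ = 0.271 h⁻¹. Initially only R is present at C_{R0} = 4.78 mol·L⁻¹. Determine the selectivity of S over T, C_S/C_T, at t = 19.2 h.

0.142

For first-order series with pure R initially, C_S(t) = k₁C_{R0}/(k₂−k₁)·(e^(−k₁t) − e^(−k₂t)).
e^(−k₁t) = e^(−0.0653×19.2) = e^(−1.254) = 0.2854; e^(−k₂t) = e^(−5.203) = 0.005499.
C_S = 0.0653×4.78/(0.271−0.0653) × (0.2854−0.005499) = 1.517×0.2799 = 0.4248 mol·L⁻¹.
C_R = C_{R0}e^(−k₁t) = 1.364 mol·L⁻¹, so C_T = C_{R0}−C_R−C_S = 2.991 mol·L⁻¹; C_S/C_T = 0.142.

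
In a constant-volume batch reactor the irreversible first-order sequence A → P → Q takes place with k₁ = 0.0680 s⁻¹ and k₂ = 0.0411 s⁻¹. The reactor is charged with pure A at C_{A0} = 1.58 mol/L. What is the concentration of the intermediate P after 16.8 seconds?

0.728 mol/L

The intermediate concentration in a first-order A→B→C sequence is C_P = k₁C_{A0}(e^(−k₁t) − e^(−k₂t))/(k₂−k₁).
e^(−k₁t) = e^(−0.0680×16.8) = e^(−1.142) = 0.3191; e^(−k₂t) = e^(−0.6905) = 0.5013.
C_P = 0.0680×1.58/(0.0411−0.0680) × (0.3191−0.5013) = (-3.994)×(-0.1823) = 0.7280 mol/L.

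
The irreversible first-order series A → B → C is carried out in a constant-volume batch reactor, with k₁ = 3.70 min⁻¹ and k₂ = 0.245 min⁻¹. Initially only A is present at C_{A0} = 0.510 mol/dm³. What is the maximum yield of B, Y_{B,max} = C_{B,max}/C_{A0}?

0.825

For a first-order series the maximum intermediate yield is C_{B,max}/C_{A0} = (k₁/k₂)^[k₂/(k₂−k₁)].
= (3.70/0.245)^(0.245/(0.245−3.70)) = (15.10)^(-0.07091) = 0.8249.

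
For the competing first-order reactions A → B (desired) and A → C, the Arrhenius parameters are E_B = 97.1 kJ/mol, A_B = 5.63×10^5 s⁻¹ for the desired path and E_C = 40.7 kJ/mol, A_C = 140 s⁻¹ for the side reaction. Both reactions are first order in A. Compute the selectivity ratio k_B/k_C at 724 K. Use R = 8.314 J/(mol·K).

0.343

With equal orders, S_{B/C} = k_B/k_C = (A_B/A_C)·exp[(E_C−E_B)/(RT)].
(E_C−E_B)/(RT) = (40.7−97.1)×10³/(8.314×724) = -56400/6019 = -9.370.
k_B/k_C = (5.63×10^5/140)·exp(-9.370) = 4021 × 8.526×10^-5 = 0.343.
Since E_B > E_C, raising the temperature improves selectivity toward B.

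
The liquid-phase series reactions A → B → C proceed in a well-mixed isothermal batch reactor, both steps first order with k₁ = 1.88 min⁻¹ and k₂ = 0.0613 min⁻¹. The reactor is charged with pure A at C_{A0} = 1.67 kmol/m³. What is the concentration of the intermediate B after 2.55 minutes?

The intermediate concentration in a first-order A→B→C sequence is C_B = k₁C_{A0}(e^(−k₁t) − e^(−k₂t))/(k₂−k₁).
e^(−k₁t) = e^(−1.88×2.55) = e^(−4.794) = 0.008279; e^(−k₂t) = e^(−0.1563) = 0.8553.
C_B = 1.88×1.67/(0.0613−1.88) × (0.008279−0.8553) = (-1.726)×(-0.8470) = 1.462 kmol/m³.

1.46 kmol/m³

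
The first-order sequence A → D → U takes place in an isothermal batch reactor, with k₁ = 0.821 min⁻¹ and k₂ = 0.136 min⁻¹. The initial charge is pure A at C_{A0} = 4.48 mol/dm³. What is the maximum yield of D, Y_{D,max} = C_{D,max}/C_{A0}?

0.700

At the optimum, C_{D,max}/C_{A0} = (k₁/k₂)^[k₂/(k₂−k₁)].
= (0.821/0.136)^(0.136/(0.136−0.821)) = (6.037)^(-0.1985) = 0.6998.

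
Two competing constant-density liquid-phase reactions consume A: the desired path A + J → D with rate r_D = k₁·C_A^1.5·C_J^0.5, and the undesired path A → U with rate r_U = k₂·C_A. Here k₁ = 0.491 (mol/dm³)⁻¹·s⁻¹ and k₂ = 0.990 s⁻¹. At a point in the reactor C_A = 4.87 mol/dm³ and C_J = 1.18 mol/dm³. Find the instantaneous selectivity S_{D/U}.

1.19

S_{D/U} = r_D/r_U = (k₁·C_A^1.5·C_J^0.5)/(k₂·C_A) = (k₁/k₂)·C_A^0.5·C_J^0.5.
= (0.491×4.870^1.5×1.180^0.5) / (0.990×4.870) = 5.732/4.821 = 1.19.
Since the desired path is higher order in A, keeping C_A high (PFR or concentrated feed) favours D.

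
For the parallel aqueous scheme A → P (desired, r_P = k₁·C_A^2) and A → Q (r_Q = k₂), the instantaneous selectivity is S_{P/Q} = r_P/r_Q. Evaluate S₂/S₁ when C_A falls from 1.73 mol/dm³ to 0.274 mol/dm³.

S_{P/Q} = (k₁/k₂)·C_A^2, so S₂/S₁ = (C_{A,2}/C_{A,1})^2.
= (0.274/1.73)^2 = (0.1584)^2 = 0.0251.
Selectivity toward P falls as C_A falls — high-concentration operation is favoured.

0.0251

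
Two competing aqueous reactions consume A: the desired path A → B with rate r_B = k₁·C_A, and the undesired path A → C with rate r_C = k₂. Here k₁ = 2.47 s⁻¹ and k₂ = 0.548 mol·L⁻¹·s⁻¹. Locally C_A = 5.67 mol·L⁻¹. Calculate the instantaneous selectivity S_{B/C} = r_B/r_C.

S_{B/C} = r_B/r_C = (k₁·C_A)/(k₂) = (k₁/k₂)·C_A.
= (2.47×5.670) / (0.548) = 14.00/0.5480 = 25.6.
Since the desired path is higher order in A, keeping C_A high (PFR or concentrated feed) favours B.

25.6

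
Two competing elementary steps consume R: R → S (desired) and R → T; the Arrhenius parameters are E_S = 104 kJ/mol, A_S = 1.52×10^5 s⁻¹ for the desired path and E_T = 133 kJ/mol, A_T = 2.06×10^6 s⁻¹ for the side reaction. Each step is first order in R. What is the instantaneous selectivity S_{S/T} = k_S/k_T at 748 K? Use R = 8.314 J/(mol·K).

k_S/k_T = (A_S/A_T)·exp[−(E_S−E_T)/(RT)] = (A_S/A_T)·exp[(E_T−E_S)/(RT)].
(E_T−E_S)/(RT) = (133−104)×10³/(8.314×748) = 29000/6219 = 4.663.
k_S/k_T = (1.52×10^5/2.06×10^6)·exp(4.663) = 0.07379 × 106.0 = 7.82.
Since E_S < E_T, lowering the temperature improves selectivity toward S.

7.82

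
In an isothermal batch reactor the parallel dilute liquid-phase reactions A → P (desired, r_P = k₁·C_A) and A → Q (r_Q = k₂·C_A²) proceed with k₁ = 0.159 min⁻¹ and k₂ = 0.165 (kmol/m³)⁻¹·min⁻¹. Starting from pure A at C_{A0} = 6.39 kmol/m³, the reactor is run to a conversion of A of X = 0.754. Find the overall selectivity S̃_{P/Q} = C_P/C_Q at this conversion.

0.271

C_A = C_{A0}(1−X) = 1.572 kmol/m³.
Along a PFR/batch, dC_P/dC_A = −r_P/(r_P+r_Q) = −k₁/(k₁+k₂·C_A).
Integrating from C_{A0} to C_A: C_P = (0.159/0.165)·ln[(0.159+0.165·6.39)/(0.159+0.165·1.57)] = 0.9636·ln(1.213/0.4184) = 1.026 kmol/m³.
C_Q = (C_{A0}−C_A)−C_P = 3.792 kmol/m³; S̃_{P/Q} = 1.026/3.792 = 0.271.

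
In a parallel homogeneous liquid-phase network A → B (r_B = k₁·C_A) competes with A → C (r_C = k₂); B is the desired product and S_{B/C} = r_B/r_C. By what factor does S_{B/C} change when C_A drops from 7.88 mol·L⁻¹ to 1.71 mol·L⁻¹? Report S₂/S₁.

0.217

S_{B/C} = (k₁/k₂)·C_A, so S₂/S₁ = (C_{A,2}/C_{A,1}).
= 1.71/7.88 = 0.217.
Selectivity toward B falls as C_A falls — high-concentration operation is favoured.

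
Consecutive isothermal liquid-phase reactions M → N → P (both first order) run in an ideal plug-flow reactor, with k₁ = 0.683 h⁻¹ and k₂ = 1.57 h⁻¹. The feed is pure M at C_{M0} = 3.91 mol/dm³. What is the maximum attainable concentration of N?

0.896 mol/dm³

At the optimum, C_{N,max}/C_{M0} = (k₁/k₂)^[k₂/(k₂−k₁)].
= (0.683/1.57)^(1.57/(1.57−0.683)) = (0.4350)^(1.770) = 0.2292.
C_{N,max} = 0.2292×3.91 = 0.896 mol/dm³.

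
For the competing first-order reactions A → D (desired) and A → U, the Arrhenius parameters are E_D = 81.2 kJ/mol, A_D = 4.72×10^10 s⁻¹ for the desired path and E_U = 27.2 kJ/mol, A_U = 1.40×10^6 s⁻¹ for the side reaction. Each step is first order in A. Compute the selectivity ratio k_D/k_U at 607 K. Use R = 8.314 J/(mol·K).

With equal orders, S_{D/U} = k_D/k_U = (A_D/A_U)·exp[(E_U−E_D)/(RT)].
(E_U−E_D)/(RT) = (27.2−81.2)×10³/(8.314×607) = -54000/5047 = -10.70.
k_D/k_U = (4.72×10^10/1.40×10^6)·exp(-10.70) = 33714 × 2.254×10^-5 = 0.760.

0.760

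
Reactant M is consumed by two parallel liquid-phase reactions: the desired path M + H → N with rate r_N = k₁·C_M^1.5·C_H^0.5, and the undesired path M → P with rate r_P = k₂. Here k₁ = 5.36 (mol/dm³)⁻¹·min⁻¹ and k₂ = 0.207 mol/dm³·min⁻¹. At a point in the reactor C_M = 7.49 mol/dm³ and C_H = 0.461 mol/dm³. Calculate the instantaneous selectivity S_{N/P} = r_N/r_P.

S_{N/P} = r_N/r_P = (k₁·C_M^1.5·C_H^0.5)/(k₂) = (k₁/k₂)·C_M^1.5·C_H^0.5.
= (5.36×7.490^1.5×0.4610^0.5) / (0.207) = 74.60/0.2070 = 360.

360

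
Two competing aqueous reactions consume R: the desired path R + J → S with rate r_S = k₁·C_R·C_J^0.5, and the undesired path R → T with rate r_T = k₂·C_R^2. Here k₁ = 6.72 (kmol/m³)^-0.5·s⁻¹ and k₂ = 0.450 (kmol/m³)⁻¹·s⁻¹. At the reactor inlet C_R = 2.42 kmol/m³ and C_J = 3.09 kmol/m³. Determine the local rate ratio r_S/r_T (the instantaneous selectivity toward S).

S_{S/T} = r_S/r_T = (k₁·C_R·C_J^0.5)/(k₂·C_R^2) = (k₁/k₂)·C_R⁻¹·C_J^0.5.
= (6.72×2.420×3.090^0.5) / (0.450×2.420^2) = 28.59/2.635 = 10.8.

10.8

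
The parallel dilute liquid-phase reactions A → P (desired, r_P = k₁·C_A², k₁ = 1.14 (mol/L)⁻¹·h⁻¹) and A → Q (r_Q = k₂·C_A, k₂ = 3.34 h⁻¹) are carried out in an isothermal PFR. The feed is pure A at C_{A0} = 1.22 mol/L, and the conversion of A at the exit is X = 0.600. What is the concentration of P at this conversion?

0.163 mol/L

C_A = C_{A0}(1−X) = 0.4880 mol/L.
Along a PFR/batch, dC_Q/dC_A = −r_Q/(r_P+r_Q) = −k₂/(k₂+k₁·C_A).
Integrating from C_{A0} to C_A: C_Q = (3.34/1.14)·ln[(3.34+1.14·1.22)/(3.34+1.14·0.488)] = 2.930·ln(4.731/3.896) = 0.5686 mol/L.
Then C_P = (C_{A0}−C_A) − C_Q = 0.7320 − 0.5686 = 0.1634 mol/L.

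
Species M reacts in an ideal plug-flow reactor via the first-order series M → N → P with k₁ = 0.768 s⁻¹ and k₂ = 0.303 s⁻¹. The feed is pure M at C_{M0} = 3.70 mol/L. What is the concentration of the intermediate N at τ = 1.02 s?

Solving the coupled first-order balances gives C_N(τ) = [k₁/(k₂−k₁)]·C_{M0}·(e^(−k₁τ) − e^(−k₂τ)).
e^(−k₁τ) = e^(−0.768×1.02) = e^(−0.7834) = 0.4569; e^(−k₂τ) = e^(−0.3091) = 0.7341.
C_N = 0.768×3.70/(0.303−0.768) × (0.4569−0.7341) = (-6.111)×(-0.2773) = 1.694 mol/L.

1.69 mol/L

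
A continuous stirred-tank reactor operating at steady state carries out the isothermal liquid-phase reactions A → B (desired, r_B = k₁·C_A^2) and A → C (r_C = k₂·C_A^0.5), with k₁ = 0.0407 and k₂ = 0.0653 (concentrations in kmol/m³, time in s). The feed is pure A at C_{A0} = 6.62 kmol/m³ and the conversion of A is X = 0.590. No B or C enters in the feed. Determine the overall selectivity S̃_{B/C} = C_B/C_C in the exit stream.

2.79

Exit C_A = C_{A0}(1−X) = 6.62×0.410 = 2.714 kmol/m³.
A CSTR operates uniformly at the exit composition, giving r_B = 0.2998 and r_C = 0.1076 (each k·C_A^n at C_A = 2.714).
Overall selectivity = C_B/C_C = r_Bτ/(r_Cτ) = r_B/r_C = 2.79.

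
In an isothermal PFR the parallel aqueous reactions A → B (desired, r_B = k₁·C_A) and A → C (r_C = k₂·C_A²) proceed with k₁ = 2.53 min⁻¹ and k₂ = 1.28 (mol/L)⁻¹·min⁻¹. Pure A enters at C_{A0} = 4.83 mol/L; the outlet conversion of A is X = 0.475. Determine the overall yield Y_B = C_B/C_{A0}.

0.168

C_A = C_{A0}(1−X) = 2.536 mol/L.
Along a PFR/batch, dC_B/dC_A = −r_B/(r_B+r_C) = −k₁/(k₁+k₂·C_A).
Integrating from C_{A0} to C_A: C_B = (2.53/1.28)·ln[(2.53+1.28·4.83)/(2.53+1.28·2.54)] = 1.977·ln(8.712/5.776) = 0.8125 mol/L.
Y_B = C_B/C_{A0} = 0.8125/4.83 = 0.168.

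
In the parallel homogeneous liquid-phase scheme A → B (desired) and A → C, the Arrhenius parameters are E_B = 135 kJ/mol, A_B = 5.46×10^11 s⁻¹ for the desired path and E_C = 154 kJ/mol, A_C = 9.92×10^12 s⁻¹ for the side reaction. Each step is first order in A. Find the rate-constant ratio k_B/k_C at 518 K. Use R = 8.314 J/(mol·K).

Since both paths have the same order in A, the concentration cancels and S_{B/C} = k_B/k_C = (A_B/A_C)·exp[(E_C−E_B)/(RT)].
(E_C−E_B)/(RT) = (154−135)×10³/(8.314×518) = 19000/4307 = 4.412.
k_B/k_C = (5.46×10^11/9.92×10^12)·exp(4.412) = 0.05504 × 82.42 = 4.54.
Since E_B < E_C, lowering the temperature improves selectivity toward B.

4.54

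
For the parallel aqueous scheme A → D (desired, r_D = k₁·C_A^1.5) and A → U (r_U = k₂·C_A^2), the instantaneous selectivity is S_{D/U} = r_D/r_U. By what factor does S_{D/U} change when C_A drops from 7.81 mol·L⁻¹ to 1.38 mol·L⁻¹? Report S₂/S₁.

2.38

S_{D/U} = (k₁/k₂)·C_A^-0.5, so S₂/S₁ = (C_{A,2}/C_{A,1})^-0.5.
= (1.38/7.81)^(-0.5) = (0.1767)^(-0.5) = 2.38.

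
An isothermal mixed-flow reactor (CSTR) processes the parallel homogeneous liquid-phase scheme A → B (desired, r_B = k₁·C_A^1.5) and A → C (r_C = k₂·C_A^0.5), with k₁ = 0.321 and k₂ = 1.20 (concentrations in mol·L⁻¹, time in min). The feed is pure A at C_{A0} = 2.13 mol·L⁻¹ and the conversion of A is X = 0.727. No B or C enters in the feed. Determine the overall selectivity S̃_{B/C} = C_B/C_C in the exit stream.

0.156

Exit C_A = C_{A0}(1−X) = 2.13×0.273 = 0.5815 mol·L⁻¹.
In a CSTR the entire volume is at exit conditions, so r_B = 0.321×0.5815^1.5 = 0.1423 and r_C = 1.20×0.5815^0.5 = 0.9151.
Overall selectivity = C_B/C_C = r_Bτ/(r_Cτ) = r_B/r_C = 0.156.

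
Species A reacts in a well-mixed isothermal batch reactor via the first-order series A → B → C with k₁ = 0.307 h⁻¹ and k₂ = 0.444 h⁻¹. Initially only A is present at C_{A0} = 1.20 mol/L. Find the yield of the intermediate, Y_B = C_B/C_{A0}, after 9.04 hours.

0.0992

The intermediate concentration in a first-order A→B→C sequence is C_B = k₁C_{A0}(e^(−k₁t) − e^(−k₂t))/(k₂−k₁).
e^(−k₁t) = e^(−0.307×9.04) = e^(−2.775) = 0.06233; e^(−k₂t) = e^(−4.014) = 0.01807.
C_B = 0.307×1.20/(0.444−0.307) × (0.06233−0.01807) = 2.689×0.04427 = 0.1190 mol/L.
Y_B = C_B/C_{A0} = 0.1190/1.20 = 0.0992.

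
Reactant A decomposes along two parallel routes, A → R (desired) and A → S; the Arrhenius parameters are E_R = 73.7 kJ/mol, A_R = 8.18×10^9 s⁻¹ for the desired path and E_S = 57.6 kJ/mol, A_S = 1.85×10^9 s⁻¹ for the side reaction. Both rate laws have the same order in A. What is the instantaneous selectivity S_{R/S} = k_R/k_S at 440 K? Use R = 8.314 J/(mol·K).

0.0542

Since both paths have the same order in A, the concentration cancels and S_{R/S} = k_R/k_S = (A_R/A_S)·exp[(E_S−E_R)/(RT)].
(E_S−E_R)/(RT) = (57.6−73.7)×10³/(8.314×440) = -16100/3658 = -4.401.
k_R/k_S = (8.18×10^9/1.85×10^9)·exp(-4.401) = 4.422 × 0.01226 = 0.0542.
Since E_R > E_S, raising the temperature improves selectivity toward R.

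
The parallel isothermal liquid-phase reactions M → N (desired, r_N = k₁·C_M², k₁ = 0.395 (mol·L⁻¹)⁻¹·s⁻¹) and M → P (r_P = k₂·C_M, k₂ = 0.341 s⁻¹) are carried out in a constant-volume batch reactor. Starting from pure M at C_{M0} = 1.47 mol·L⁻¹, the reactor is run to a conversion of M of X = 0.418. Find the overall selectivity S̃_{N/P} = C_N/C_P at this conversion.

1.33

C_M = C_{M0}(1−X) = 0.8555 mol·L⁻¹.
Along a PFR/batch, dC_P/dC_M = −r_P/(r_N+r_P) = −k₂/(k₂+k₁·C_M).
Integrating from C_{M0} to C_M: C_P = (0.341/0.395)·ln[(0.341+0.395·1.47)/(0.341+0.395·0.856)] = 0.8633·ln(0.9217/0.6789) = 0.2639 mol·L⁻¹.
Then C_N = (C_{M0}−C_M) − C_P = 0.6145 − 0.2639 = 0.3506 mol·L⁻¹.
S̃_{N/P} = C_N/C_P = 0.3506/0.2639 = 1.33.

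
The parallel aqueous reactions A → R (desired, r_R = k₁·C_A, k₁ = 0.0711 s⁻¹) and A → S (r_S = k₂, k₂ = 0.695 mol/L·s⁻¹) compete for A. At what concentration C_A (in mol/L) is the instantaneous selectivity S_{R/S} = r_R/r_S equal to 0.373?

3.65 mol/L

S_{R/S} = (k₁/k₂)·C_A ⇒ C_A = S·k₂/k₁.
= 0.373×0.695/0.0711 = 3.65 mol/L.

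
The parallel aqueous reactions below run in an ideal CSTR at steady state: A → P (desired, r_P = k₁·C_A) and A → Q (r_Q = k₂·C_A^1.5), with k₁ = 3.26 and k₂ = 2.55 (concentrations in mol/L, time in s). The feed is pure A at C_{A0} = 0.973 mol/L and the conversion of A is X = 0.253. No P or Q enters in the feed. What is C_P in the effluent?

0.148 mol/L

Exit C_A = C_{A0}(1−X) = 0.973×0.747 = 0.7268 mol/L.
In a CSTR the entire volume is at exit conditions, so r_P = 3.26×0.7268 = 2.369 and r_Q = 2.55×0.7268^1.5 = 1.580.
Fraction of consumed A going to P: r_P/(r_P+r_Q) = 0.5999.
C_P = 0.5999·C_{A0}·X = 0.5999×0.973×0.253 = 0.148 mol/L.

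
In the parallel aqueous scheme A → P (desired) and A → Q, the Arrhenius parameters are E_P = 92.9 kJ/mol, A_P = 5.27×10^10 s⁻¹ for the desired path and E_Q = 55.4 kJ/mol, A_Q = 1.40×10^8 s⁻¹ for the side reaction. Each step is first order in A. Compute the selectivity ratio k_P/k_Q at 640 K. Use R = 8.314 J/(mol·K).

0.327

With equal orders, S_{P/Q} = k_P/k_Q = (A_P/A_Q)·exp[(E_Q−E_P)/(RT)].
(E_Q−E_P)/(RT) = (55.4−92.9)×10³/(8.314×640) = -37500/5321 = -7.048.
k_P/k_Q = (5.27×10^10/1.40×10^8)·exp(-7.048) = 376.4 × 8.695×10^-4 = 0.327.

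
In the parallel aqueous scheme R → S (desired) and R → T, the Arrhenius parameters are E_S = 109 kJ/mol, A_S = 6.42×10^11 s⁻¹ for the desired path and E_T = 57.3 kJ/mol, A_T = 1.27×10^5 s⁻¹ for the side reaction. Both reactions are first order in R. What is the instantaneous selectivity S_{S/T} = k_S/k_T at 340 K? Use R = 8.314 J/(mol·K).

0.0576

Since both paths have the same order in R, the concentration cancels and S_{S/T} = k_S/k_T = (A_S/A_T)·exp[(E_T−E_S)/(RT)].
(E_T−E_S)/(RT) = (57.3−109)×10³/(8.314×340) = -51700/2827 = -18.29.
k_S/k_T = (6.42×10^11/1.27×10^5)·exp(-18.29) = 5.055×10^6 × 1.140×10^-8 = 0.0576.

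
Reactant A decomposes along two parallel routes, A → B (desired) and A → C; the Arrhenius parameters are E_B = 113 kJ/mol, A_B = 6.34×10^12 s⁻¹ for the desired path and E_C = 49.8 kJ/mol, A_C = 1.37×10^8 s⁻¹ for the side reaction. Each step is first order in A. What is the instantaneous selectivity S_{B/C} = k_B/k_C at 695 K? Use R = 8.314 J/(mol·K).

0.823

With equal orders, S_{B/C} = k_B/k_C = (A_B/A_C)·exp[(E_C−E_B)/(RT)].
(E_C−E_B)/(RT) = (49.8−113)×10³/(8.314×695) = -63200/5778 = -10.94.
k_B/k_C = (6.34×10^12/1.37×10^8)·exp(-10.94) = 46277 × 1.778×10^-5 = 0.823.
Since E_B > E_C, raising the temperature improves selectivity toward B.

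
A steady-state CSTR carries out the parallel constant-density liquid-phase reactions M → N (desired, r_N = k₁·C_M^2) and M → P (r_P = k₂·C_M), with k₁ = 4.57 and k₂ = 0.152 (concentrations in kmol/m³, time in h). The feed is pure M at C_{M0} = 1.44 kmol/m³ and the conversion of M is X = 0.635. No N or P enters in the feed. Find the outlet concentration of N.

0.860 kmol/m³

Exit C_M = C_{M0}(1−X) = 1.44×0.365 = 0.5256 kmol/m³.
In a CSTR the entire volume is at exit conditions, so r_N = 4.57×0.5256^2 = 1.262 and r_P = 0.152×0.5256 = 0.07989.
Fraction of consumed M going to N: r_N/(r_N+r_P) = 0.9405.
C_N = 0.9405·C_{M0}·X = 0.9405×1.44×0.635 = 0.860 kmol/m³.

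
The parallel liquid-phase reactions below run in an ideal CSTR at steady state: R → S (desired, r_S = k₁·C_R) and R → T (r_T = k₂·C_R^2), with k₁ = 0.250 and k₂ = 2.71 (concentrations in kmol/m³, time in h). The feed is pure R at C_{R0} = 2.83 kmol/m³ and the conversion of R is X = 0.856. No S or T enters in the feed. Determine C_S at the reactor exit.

Exit C_R = C_{R0}(1−X) = 2.83×0.144 = 0.4075 kmol/m³.
In a CSTR the entire volume is at exit conditions, so r_S = 0.250×0.4075 = 0.1019 and r_T = 2.71×0.4075^2 = 0.4501.
Fraction of consumed R going to S: r_S/(r_S+r_T) = 0.1846.
C_S = 0.1846·C_{R0}·X = 0.1846×2.83×0.856 = 0.447 kmol/m³.

0.447 kmol/m³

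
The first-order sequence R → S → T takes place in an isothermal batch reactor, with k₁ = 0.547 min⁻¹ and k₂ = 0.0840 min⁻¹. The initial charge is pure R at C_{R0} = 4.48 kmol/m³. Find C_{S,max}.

3.19 kmol/m³

At the optimum, C_{S,max}/C_{R0} = (k₁/k₂)^[k₂/(k₂−k₁)].
= (0.547/0.0840)^(0.0840/(0.0840−0.547)) = (6.512)^(-0.1814) = 0.7118.
C_{S,max} = 0.7118×4.48 = 3.19 kmol/m³.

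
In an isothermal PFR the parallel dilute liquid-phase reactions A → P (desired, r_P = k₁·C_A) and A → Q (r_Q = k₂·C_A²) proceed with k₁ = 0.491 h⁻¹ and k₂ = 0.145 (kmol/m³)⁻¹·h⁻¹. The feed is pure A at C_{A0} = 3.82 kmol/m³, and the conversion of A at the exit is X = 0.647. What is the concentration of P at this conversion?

C_A = C_{A0}(1−X) = 1.348 kmol/m³.
Along a PFR/batch, dC_P/dC_A = −r_P/(r_P+r_Q) = −k₁/(k₁+k₂·C_A).
Integrating from C_{A0} to C_A: C_P = (0.491/0.145)·ln[(0.491+0.145·3.82)/(0.491+0.145·1.35)] = 3.386·ln(1.045/0.6865) = 1.422 kmol/m³.

1.42 kmol/m³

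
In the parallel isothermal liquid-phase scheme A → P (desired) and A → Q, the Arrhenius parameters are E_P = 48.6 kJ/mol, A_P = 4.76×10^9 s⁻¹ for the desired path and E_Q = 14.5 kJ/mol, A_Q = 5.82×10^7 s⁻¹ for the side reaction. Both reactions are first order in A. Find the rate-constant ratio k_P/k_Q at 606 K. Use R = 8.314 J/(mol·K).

Since both paths have the same order in A, the concentration cancels and S_{P/Q} = k_P/k_Q = (A_P/A_Q)·exp[(E_Q−E_P)/(RT)].
(E_Q−E_P)/(RT) = (14.5−48.6)×10³/(8.314×606) = -34100/5038 = -6.768.
k_P/k_Q = (4.76×10^9/5.82×10^7)·exp(-6.768) = 81.79 × 0.001150 = 0.0940.

0.0940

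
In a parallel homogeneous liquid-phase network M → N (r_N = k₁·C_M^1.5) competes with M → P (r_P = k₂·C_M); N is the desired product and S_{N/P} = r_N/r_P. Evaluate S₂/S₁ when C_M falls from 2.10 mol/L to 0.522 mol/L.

0.499

S_{N/P} = (k₁/k₂)·C_M^0.5, so S₂/S₁ = (C_{M,2}/C_{M,1})^0.5.
= (0.522/2.10)^0.5 = (0.2486)^0.5 = 0.499.
Selectivity toward N falls as C_M falls — high-concentration operation is favoured.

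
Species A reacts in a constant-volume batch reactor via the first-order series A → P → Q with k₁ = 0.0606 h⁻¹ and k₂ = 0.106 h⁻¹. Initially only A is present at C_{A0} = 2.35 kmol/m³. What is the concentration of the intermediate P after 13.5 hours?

For first-order series with pure A initially, C_P(t) = k₁C_{A0}/(k₂−k₁)·(e^(−k₁t) − e^(−k₂t)).
e^(−k₁t) = e^(−0.0606×13.5) = e^(−0.8181) = 0.4413; e^(−k₂t) = e^(−1.431) = 0.2391.
C_P = 0.0606×2.35/(0.106−0.0606) × (0.4413−0.2391) = 3.137×0.2022 = 0.6343 kmol/m³.

0.634 kmol/m³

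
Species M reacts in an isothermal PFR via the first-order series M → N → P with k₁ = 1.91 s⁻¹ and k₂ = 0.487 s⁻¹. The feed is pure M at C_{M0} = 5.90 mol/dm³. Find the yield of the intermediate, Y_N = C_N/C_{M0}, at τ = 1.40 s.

The intermediate concentration in a first-order A→B→C sequence is C_N = k₁C_{M0}(e^(−k₁τ) − e^(−k₂τ))/(k₂−k₁).
e^(−k₁τ) = e^(−1.91×1.40) = e^(−2.674) = 0.06898; e^(−k₂τ) = e^(−0.6818) = 0.5057.
C_N = 1.91×5.90/(0.487−1.91) × (0.06898−0.5057) = (-7.919)×(-0.4367) = 3.459 mol/dm³.
Y_N = C_N/C_{M0} = 3.459/5.90 = 0.586.

0.586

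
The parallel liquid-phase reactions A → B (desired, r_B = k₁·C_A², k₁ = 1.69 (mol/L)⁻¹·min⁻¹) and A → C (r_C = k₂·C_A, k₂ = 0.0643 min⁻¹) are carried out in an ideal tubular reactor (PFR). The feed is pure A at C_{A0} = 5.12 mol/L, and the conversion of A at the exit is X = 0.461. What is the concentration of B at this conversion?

C_A = C_{A0}(1−X) = 2.760 mol/L.
Along a PFR/batch, dC_C/dC_A = −r_C/(r_B+r_C) = −k₂/(k₂+k₁·C_A).
Integrating from C_{A0} to C_A: C_C = (0.0643/1.69)·ln[(0.0643+1.69·5.12)/(0.0643+1.69·2.76)] = 0.03805·ln(8.717/4.728) = 0.02328 mol/L.
Then C_B = (C_{A0}−C_A) − C_C = 2.360 − 0.02328 = 2.337 mol/L.

2.34 mol/L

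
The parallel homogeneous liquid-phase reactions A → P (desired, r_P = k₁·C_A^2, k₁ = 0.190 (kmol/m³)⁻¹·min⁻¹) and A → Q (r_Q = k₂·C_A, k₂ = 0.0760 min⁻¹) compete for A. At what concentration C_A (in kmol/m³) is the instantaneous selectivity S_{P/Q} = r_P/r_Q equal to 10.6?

4.24 kmol/m³

S_{P/Q} = (k₁/k₂)·C_A ⇒ C_A = S·k₂/k₁.
= 10.6×0.0760/0.190 = 4.24 kmol/m³.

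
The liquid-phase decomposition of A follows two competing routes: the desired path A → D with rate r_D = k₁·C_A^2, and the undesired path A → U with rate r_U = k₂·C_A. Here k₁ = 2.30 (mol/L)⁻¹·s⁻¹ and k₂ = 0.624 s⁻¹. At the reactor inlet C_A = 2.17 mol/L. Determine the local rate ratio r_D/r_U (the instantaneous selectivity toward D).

8.00

S_{D/U} = r_D/r_U = (k₁·C_A^2)/(k₂·C_A) = (k₁/k₂)·C_A.
= (2.30×2.170^2) / (0.624×2.170) = 10.83/1.354 = 8.00.
Since the desired path is higher order in A, keeping C_A high (PFR or concentrated feed) favours D.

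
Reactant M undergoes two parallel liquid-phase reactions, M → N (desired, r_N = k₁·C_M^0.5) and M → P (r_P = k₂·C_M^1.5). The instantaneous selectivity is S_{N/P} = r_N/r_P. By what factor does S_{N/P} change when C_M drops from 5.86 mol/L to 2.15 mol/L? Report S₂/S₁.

2.73

S_{N/P} = (k₁/k₂)·C_M⁻¹, so S₂/S₁ = (C_{M,2}/C_{M,1})⁻¹.
= 5.86/2.15 = 2.73.
Selectivity toward N rises as C_M falls — low-concentration operation is favoured.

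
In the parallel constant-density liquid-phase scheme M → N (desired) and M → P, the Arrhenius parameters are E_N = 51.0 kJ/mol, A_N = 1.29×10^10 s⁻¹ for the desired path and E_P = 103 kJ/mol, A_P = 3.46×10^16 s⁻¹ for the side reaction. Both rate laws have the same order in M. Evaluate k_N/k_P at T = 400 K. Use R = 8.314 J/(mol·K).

2.30

With equal orders, S_{N/P} = k_N/k_P = (A_N/A_P)·exp[(E_P−E_N)/(RT)].
(E_P−E_N)/(RT) = (103−51.0)×10³/(8.314×400) = 52000/3326 = 15.64.
k_N/k_P = (1.29×10^10/3.46×10^16)·exp(15.64) = 3.728×10^-7 × 6.177×10^6 = 2.30.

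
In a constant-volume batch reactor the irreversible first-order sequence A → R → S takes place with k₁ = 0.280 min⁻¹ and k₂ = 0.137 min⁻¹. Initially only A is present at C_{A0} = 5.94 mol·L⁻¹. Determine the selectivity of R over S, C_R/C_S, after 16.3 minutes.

For first-order series with pure A initially, C_R(t) = k₁C_{A0}/(k₂−k₁)·(e^(−k₁t) − e^(−k₂t)).
e^(−k₁t) = e^(−0.280×16.3) = e^(−4.564) = 0.01042; e^(−k₂t) = e^(−2.233) = 0.1072.
C_R = 0.280×5.94/(0.137−0.280) × (0.01042−0.1072) = (-11.63)×(-0.09678) = 1.126 mol·L⁻¹.
C_A = C_{A0}e^(−k₁t) = 0.06190 mol·L⁻¹, so C_S = C_{A0}−C_A−C_R = 4.753 mol·L⁻¹; C_R/C_S = 0.237.

0.237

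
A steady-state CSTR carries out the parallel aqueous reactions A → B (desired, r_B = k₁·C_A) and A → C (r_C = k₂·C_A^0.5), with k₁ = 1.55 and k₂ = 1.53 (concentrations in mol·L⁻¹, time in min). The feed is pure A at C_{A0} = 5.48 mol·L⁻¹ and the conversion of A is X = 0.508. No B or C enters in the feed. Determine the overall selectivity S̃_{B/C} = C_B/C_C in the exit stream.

Exit C_A = C_{A0}(1−X) = 5.48×0.492 = 2.696 mol·L⁻¹.
In a CSTR the entire volume is at exit conditions, so r_B = 1.55×2.696 = 4.179 and r_C = 1.53×2.696^0.5 = 2.512.
Overall selectivity = C_B/C_C = r_Bτ/(r_Cτ) = r_B/r_C = 1.66.

1.66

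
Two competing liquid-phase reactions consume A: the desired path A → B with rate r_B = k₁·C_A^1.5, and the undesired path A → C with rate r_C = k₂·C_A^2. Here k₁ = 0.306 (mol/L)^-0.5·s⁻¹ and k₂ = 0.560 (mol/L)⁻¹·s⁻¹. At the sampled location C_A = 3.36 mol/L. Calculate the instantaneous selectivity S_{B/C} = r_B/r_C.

0.298

S_{B/C} = r_B/r_C = (k₁·C_A^1.5)/(k₂·C_A^2) = (k₁/k₂)·C_A^-0.5.
= (0.306×3.360^1.5) / (0.560×3.360^2) = 1.885/6.322 = 0.298.
The undesired path is higher order in A, so low C_A (CSTR or dilute feed) favours B.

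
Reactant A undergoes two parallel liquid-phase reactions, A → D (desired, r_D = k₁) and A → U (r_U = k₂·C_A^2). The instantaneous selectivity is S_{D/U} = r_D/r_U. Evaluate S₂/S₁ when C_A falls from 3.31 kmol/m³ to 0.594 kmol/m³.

S_{D/U} = (k₁/k₂)·C_A^-2, so S₂/S₁ = (C_{A,2}/C_{A,1})^-2.
= (0.594/3.31)^(-2) = (0.1795)^(-2) = 31.1.

31.1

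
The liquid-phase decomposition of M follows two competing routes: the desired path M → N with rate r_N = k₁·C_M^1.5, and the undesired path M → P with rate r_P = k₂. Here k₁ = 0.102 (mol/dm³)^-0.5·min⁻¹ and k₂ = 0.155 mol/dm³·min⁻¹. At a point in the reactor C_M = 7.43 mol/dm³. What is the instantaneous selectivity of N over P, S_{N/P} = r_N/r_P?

S_{N/P} = r_N/r_P = (k₁·C_M^1.5)/(k₂) = (k₁/k₂)·C_M^1.5.
= (0.102×7.430^1.5) / (0.155) = 2.066/0.1550 = 13.3.
Since the desired path is higher order in M, keeping C_M high (PFR or concentrated feed) favours N.

13.3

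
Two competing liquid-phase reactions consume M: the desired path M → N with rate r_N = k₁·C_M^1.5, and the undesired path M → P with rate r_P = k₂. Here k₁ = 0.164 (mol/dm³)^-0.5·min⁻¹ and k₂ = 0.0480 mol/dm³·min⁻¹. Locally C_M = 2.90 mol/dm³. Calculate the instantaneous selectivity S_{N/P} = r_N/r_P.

S_{N/P} = r_N/r_P = (k₁·C_M^1.5)/(k₂) = (k₁/k₂)·C_M^1.5.
= (0.164×2.900^1.5) / (0.0480) = 0.8099/0.04800 = 16.9.
Since the desired path is higher order in M, keeping C_M high (PFR or concentrated feed) favours N.

16.9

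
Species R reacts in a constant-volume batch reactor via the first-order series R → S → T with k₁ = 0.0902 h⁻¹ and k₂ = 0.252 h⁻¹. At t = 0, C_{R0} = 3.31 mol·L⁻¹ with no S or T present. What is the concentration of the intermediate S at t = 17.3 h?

Solving the coupled first-order balances gives C_S(t) = [k₁/(k₂−k₁)]·C_{R0}·(e^(−k₁t) − e^(−k₂t)).
e^(−k₁t) = e^(−0.0902×17.3) = e^(−1.560) = 0.2100; e^(−k₂t) = e^(−4.360) = 0.01278.
C_S = 0.0902×3.31/(0.252−0.0902) × (0.2100−0.01278) = 1.845×0.1973 = 0.3640 mol·L⁻¹.

0.364 mol·L⁻¹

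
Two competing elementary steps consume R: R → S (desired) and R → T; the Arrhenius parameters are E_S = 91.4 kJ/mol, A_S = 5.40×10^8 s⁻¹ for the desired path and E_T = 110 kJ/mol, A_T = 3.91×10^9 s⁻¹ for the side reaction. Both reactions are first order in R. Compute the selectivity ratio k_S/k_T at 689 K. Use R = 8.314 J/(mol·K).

3.55

k_S/k_T = (A_S/A_T)·exp[−(E_S−E_T)/(RT)] = (A_S/A_T)·exp[(E_T−E_S)/(RT)].
(E_T−E_S)/(RT) = (110−91.4)×10³/(8.314×689) = 18600/5728 = 3.247.
k_S/k_T = (5.40×10^8/3.91×10^9)·exp(3.247) = 0.1381 × 25.71 = 3.55.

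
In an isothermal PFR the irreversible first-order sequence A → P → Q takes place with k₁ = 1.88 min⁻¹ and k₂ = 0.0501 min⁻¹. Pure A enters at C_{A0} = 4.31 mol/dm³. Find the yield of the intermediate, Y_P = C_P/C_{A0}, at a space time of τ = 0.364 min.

0.491

For first-order series with pure A initially, C_P(τ) = k₁C_{A0}/(k₂−k₁)·(e^(−k₁τ) − e^(−k₂τ)).
e^(−k₁τ) = e^(−1.88×0.364) = e^(−0.6843) = 0.5044; e^(−k₂τ) = e^(−0.01824) = 0.9819.
C_P = 1.88×4.31/(0.0501−1.88) × (0.5044−0.9819) = (-4.428)×(-0.4775) = 2.114 mol/dm³.
Y_P = C_P/C_{A0} = 2.114/4.31 = 0.491.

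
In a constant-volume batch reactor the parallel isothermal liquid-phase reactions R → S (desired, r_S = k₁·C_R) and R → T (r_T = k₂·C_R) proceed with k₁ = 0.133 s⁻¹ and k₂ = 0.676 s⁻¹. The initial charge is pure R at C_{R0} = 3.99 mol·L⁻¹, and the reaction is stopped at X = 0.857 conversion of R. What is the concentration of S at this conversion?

C_R = C_{R0}(1−X) = 0.5706 mol·L⁻¹.
Both paths are first order in R, so the instantaneous fraction to S is constant: dC_S/d(−C_R) = k₁/(k₁+k₂) = 0.1644.
C_S = 0.1644·(C_{R0}−C_R) = 0.1644×3.419 = 0.562 mol·L⁻¹.

0.562 mol·L⁻¹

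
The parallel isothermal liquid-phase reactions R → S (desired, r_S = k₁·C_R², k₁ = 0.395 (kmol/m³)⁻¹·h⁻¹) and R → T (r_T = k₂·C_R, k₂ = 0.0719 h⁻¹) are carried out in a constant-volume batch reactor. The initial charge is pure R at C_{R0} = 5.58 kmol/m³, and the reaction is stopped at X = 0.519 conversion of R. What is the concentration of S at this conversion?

2.77 kmol/m³

C_R = C_{R0}(1−X) = 2.684 kmol/m³.
Along a PFR/batch, dC_T/dC_R = −r_T/(r_S+r_T) = −k₂/(k₂+k₁·C_R).
Integrating from C_{R0} to C_R: C_T = (0.0719/0.395)·ln[(0.0719+0.395·5.58)/(0.0719+0.395·2.68)] = 0.1820·ln(2.276/1.132) = 0.1271 kmol/m³.
Then C_S = (C_{R0}−C_R) − C_T = 2.896 − 0.1271 = 2.769 kmol/m³.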